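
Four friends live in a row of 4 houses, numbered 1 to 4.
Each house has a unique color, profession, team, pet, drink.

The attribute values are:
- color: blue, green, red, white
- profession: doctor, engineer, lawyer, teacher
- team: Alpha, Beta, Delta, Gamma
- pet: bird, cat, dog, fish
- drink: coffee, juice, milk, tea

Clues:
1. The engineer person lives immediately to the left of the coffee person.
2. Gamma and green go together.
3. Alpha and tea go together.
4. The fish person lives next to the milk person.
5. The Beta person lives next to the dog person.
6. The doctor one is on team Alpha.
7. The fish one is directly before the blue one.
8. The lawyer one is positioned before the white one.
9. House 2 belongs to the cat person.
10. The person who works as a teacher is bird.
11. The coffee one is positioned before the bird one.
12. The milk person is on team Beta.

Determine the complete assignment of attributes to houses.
Solution:

House | Color | Profession | Team | Pet | Drink
-----------------------------------------------
  1   | red | doctor | Alpha | fish | tea
  2   | blue | engineer | Beta | cat | milk
  3   | green | lawyer | Gamma | dog | coffee
  4   | white | teacher | Delta | bird | juice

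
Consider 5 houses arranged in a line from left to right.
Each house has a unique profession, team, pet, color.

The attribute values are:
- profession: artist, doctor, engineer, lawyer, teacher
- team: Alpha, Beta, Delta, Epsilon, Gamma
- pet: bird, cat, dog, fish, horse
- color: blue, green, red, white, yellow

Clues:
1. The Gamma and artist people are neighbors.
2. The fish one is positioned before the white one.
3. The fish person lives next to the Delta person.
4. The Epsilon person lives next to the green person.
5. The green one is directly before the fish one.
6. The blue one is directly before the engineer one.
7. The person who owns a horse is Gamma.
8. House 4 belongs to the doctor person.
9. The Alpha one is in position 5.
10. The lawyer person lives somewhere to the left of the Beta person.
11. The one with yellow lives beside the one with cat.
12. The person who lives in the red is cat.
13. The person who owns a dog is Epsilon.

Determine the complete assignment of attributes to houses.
Solution:

House | Profession | Team | Pet | Color
---------------------------------------
  1   | lawyer | Epsilon | dog | blue
  2   | engineer | Gamma | horse | green
  3   | artist | Beta | fish | yellow
  4   | doctor | Delta | cat | red
  5   | teacher | Alpha | bird | white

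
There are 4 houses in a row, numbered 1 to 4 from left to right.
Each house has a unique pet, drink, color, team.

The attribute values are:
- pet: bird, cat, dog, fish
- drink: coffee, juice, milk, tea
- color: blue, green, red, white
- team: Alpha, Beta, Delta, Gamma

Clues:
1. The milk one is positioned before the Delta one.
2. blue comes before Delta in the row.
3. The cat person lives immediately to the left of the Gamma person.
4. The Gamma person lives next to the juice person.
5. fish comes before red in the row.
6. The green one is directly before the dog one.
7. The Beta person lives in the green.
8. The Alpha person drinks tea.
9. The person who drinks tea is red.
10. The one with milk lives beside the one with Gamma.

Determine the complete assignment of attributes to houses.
Solution:

House | Pet | Drink | Color | Team
----------------------------------
  1   | cat | milk | green | Beta
  2   | dog | coffee | blue | Gamma
  3   | fish | juice | white | Delta
  4   | bird | tea | red | Alpha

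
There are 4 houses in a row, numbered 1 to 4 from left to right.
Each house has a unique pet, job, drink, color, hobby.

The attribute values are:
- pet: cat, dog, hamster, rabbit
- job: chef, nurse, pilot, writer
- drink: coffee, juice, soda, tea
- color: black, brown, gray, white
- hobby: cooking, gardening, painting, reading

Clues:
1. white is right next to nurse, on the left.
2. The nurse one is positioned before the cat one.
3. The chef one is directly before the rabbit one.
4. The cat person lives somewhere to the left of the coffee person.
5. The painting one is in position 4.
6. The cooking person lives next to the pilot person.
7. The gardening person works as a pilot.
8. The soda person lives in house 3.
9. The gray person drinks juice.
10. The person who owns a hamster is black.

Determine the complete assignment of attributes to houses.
Solution:

House | Pet | Job | Drink | Color | Hobby
-----------------------------------------
  1   | dog | chef | tea | white | reading
  2   | rabbit | nurse | juice | gray | cooking
  3   | cat | pilot | soda | brown | gardening
  4   | hamster | writer | coffee | black | painting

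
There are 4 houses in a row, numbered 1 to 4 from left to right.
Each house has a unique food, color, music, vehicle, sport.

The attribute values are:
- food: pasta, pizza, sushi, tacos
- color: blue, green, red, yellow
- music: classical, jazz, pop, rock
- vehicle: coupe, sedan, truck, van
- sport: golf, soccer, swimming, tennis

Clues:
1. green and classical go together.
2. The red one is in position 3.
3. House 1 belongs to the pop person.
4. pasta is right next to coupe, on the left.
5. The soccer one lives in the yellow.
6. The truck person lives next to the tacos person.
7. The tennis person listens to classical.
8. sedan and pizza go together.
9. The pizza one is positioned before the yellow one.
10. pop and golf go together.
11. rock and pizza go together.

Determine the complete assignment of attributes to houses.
Solution:

House | Food | Color | Music | Vehicle | Sport
----------------------------------------------
  1   | pasta | blue | pop | truck | golf
  2   | tacos | green | classical | coupe | tennis
  3   | pizza | red | rock | sedan | swimming
  4   | sushi | yellow | jazz | van | soccer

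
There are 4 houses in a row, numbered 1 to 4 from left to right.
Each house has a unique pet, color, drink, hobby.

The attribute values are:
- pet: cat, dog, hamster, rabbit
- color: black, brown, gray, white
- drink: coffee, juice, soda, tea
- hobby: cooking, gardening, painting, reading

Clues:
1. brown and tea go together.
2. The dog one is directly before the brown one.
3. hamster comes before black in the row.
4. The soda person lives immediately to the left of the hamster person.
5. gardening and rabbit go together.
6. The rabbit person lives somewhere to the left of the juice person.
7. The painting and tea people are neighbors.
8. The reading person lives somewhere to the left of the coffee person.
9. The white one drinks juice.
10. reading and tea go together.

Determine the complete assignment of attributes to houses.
Solution:

House | Pet | Color | Drink | Hobby
-----------------------------------
  1   | dog | gray | soda | painting
  2   | hamster | brown | tea | reading
  3   | rabbit | black | coffee | gardening
  4   | cat | white | juice | cooking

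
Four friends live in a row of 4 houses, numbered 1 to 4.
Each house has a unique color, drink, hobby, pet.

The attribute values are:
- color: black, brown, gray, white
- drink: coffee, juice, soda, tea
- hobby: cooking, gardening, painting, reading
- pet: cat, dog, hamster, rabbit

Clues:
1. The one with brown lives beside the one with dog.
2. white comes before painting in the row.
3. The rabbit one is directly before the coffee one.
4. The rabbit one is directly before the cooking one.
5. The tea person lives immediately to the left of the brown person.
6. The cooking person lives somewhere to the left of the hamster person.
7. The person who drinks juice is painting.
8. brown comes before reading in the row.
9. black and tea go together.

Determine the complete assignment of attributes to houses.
Solution:

House | Color | Drink | Hobby | Pet
-----------------------------------
  1   | black | tea | gardening | rabbit
  2   | brown | coffee | cooking | cat
  3   | white | soda | reading | dog
  4   | gray | juice | painting | hamster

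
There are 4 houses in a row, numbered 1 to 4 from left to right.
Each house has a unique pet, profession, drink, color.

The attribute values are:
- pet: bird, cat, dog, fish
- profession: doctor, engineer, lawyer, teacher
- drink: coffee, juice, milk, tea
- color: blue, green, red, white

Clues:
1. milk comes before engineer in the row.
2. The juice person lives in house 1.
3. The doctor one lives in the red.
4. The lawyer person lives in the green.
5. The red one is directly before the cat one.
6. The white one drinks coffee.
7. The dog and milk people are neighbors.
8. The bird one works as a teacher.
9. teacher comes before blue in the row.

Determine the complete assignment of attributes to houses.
Solution:

House | Pet | Profession | Drink | Color
----------------------------------------
  1   | dog | doctor | juice | red
  2   | cat | lawyer | milk | green
  3   | bird | teacher | coffee | white
  4   | fish | engineer | tea | blue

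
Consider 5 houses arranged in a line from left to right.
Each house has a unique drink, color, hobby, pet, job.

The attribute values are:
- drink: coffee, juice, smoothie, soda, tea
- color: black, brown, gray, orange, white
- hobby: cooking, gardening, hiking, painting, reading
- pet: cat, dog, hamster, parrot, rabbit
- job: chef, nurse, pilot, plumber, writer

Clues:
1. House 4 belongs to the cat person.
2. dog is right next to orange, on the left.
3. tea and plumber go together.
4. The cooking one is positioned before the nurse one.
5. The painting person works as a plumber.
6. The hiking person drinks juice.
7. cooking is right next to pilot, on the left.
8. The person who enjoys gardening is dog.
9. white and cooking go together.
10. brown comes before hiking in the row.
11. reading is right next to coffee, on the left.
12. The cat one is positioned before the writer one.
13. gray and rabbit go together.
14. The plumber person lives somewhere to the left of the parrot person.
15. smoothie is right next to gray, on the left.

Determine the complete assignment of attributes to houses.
Solution:

House | Drink | Color | Hobby | Pet | Job
-----------------------------------------
  1   | smoothie | white | cooking | hamster | chef
  2   | soda | gray | reading | rabbit | pilot
  3   | coffee | brown | gardening | dog | nurse
  4   | tea | orange | painting | cat | plumber
  5   | juice | black | hiking | parrot | writer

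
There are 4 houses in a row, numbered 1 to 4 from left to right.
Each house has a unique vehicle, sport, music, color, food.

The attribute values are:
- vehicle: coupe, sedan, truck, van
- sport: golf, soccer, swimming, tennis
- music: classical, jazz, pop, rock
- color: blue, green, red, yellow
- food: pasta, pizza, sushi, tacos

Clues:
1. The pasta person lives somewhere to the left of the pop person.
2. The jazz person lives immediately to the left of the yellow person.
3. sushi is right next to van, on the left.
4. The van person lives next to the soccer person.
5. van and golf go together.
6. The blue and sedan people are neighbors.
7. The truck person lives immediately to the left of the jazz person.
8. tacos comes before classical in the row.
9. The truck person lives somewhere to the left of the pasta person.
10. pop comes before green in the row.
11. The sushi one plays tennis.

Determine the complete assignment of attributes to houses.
Solution:

House | Vehicle | Sport | Music | Color | Food
----------------------------------------------
  1   | truck | tennis | rock | red | sushi
  2   | van | golf | jazz | blue | pasta
  3   | sedan | soccer | pop | yellow | tacos
  4   | coupe | swimming | classical | green | pizza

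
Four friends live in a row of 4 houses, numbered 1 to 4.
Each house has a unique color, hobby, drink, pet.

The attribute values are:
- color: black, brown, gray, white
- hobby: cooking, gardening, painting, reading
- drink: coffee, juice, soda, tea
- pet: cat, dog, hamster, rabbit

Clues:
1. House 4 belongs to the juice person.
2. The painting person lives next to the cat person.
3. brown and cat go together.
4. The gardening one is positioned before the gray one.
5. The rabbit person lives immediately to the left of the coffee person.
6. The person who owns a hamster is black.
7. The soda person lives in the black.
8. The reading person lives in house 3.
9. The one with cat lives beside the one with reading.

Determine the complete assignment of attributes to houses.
Solution:

House | Color | Hobby | Drink | Pet
-----------------------------------
  1   | white | painting | tea | rabbit
  2   | brown | gardening | coffee | cat
  3   | black | reading | soda | hamster
  4   | gray | cooking | juice | dog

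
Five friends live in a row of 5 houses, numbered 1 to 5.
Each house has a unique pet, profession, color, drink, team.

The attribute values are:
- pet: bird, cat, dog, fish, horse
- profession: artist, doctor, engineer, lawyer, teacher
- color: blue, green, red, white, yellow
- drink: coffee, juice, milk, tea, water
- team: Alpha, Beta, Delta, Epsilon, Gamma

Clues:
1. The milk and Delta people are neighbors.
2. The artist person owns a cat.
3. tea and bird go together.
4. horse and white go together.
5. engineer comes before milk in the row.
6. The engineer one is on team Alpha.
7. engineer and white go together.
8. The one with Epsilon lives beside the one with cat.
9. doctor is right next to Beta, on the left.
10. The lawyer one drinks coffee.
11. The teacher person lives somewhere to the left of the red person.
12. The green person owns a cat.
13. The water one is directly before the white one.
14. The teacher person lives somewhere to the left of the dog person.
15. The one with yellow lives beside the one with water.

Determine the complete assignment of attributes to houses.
Solution:

House | Pet | Profession | Color | Drink | Team
-----------------------------------------------
  1   | bird | doctor | yellow | tea | Epsilon
  2   | cat | artist | green | water | Beta
  3   | horse | engineer | white | juice | Alpha
  4   | fish | teacher | blue | milk | Gamma
  5   | dog | lawyer | red | coffee | Delta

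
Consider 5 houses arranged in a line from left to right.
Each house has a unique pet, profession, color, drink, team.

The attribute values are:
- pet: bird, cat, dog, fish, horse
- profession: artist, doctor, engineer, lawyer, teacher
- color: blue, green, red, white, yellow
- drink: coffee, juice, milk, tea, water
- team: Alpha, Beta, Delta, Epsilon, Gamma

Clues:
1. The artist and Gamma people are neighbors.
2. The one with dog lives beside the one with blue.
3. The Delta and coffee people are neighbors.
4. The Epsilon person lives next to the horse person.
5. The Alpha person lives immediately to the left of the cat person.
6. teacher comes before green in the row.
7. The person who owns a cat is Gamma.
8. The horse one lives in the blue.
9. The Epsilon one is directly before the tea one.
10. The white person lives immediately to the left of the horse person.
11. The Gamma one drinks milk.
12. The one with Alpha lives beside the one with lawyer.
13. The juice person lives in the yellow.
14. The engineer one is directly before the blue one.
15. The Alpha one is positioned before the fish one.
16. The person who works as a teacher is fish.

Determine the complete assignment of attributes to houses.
Solution:

House | Pet | Profession | Color | Drink | Team
-----------------------------------------------
  1   | dog | engineer | white | water | Epsilon
  2   | horse | artist | blue | tea | Alpha
  3   | cat | lawyer | red | milk | Gamma
  4   | fish | teacher | yellow | juice | Delta
  5   | bird | doctor | green | coffee | Beta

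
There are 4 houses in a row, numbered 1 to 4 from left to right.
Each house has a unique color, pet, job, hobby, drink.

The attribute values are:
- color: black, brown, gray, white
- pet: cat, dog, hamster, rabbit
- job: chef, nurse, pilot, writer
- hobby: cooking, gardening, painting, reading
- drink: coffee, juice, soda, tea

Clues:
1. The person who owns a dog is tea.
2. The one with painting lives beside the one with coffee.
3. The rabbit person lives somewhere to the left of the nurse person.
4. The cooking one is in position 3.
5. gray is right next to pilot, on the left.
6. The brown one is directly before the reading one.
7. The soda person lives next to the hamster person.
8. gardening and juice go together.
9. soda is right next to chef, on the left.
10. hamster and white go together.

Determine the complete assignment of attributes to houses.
Solution:

House | Color | Pet | Job | Hobby | Drink
-----------------------------------------
  1   | brown | rabbit | writer | painting | soda
  2   | white | hamster | chef | reading | coffee
  3   | gray | dog | nurse | cooking | tea
  4   | black | cat | pilot | gardening | juice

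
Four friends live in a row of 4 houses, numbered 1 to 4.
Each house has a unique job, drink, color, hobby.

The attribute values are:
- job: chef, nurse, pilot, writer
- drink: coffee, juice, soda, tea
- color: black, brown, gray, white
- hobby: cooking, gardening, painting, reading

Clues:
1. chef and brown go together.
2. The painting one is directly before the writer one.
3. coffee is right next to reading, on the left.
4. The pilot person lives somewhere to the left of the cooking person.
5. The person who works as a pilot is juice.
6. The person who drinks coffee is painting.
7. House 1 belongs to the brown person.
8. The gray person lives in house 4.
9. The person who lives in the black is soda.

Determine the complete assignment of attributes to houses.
Solution:

House | Job | Drink | Color | Hobby
-----------------------------------
  1   | chef | coffee | brown | painting
  2   | writer | soda | black | reading
  3   | pilot | juice | white | gardening
  4   | nurse | tea | gray | cooking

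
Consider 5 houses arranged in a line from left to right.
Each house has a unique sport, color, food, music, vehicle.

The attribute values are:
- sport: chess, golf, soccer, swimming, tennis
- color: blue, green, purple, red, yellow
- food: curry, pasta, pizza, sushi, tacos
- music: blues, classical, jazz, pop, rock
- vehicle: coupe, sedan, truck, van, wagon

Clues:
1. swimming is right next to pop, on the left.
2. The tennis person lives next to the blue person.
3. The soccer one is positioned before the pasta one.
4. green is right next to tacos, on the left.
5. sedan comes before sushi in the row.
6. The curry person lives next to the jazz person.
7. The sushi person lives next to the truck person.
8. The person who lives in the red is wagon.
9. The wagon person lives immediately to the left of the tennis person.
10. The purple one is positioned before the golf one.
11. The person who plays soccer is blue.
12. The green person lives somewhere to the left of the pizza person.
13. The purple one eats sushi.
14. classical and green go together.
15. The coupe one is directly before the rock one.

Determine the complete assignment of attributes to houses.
Solution:

House | Sport | Color | Food | Music | Vehicle
----------------------------------------------
  1   | chess | green | curry | classical | sedan
  2   | swimming | red | tacos | jazz | wagon
  3   | tennis | purple | sushi | pop | coupe
  4   | soccer | blue | pizza | rock | truck
  5   | golf | yellow | pasta | blues | van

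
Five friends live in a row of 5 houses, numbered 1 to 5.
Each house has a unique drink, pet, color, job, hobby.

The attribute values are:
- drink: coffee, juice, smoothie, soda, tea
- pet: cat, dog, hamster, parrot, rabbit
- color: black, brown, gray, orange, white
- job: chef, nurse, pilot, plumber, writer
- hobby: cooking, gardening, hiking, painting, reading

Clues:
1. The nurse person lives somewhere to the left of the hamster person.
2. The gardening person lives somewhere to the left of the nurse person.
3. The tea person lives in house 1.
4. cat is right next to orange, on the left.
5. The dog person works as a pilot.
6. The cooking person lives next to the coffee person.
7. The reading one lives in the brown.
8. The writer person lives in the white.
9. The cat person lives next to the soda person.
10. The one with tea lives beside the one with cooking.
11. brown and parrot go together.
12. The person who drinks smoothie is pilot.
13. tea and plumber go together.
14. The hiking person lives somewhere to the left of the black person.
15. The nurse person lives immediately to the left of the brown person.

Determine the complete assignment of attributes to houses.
Solution:

House | Drink | Pet | Color | Job | Hobby
-----------------------------------------
  1   | tea | cat | gray | plumber | gardening
  2   | soda | rabbit | orange | nurse | cooking
  3   | coffee | parrot | brown | chef | reading
  4   | juice | hamster | white | writer | hiking
  5   | smoothie | dog | black | pilot | painting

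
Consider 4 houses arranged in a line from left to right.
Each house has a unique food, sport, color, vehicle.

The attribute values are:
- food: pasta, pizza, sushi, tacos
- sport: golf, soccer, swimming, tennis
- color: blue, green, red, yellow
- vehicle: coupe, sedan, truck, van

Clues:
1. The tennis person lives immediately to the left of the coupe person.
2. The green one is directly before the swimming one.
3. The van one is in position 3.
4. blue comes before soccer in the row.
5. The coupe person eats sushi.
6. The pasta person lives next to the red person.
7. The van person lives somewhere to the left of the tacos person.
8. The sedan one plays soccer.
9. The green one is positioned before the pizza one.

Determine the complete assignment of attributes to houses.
Solution:

House | Food | Sport | Color | Vehicle
--------------------------------------
  1   | pasta | tennis | green | truck
  2   | sushi | swimming | red | coupe
  3   | pizza | golf | blue | van
  4   | tacos | soccer | yellow | sedan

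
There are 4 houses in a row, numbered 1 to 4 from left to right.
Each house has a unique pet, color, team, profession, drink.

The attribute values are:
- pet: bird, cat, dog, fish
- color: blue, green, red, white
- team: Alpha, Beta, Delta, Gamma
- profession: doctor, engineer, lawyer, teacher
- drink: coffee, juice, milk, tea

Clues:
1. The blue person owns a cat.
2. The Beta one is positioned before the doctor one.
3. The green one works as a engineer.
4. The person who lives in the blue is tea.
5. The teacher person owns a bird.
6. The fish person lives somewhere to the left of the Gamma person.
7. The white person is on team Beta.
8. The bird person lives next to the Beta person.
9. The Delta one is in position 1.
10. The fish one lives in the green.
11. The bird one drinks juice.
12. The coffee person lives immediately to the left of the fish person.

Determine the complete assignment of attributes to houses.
Solution:

House | Pet | Color | Team | Profession | Drink
-----------------------------------------------
  1   | bird | red | Delta | teacher | juice
  2   | dog | white | Beta | lawyer | coffee
  3   | fish | green | Alpha | engineer | milk
  4   | cat | blue | Gamma | doctor | tea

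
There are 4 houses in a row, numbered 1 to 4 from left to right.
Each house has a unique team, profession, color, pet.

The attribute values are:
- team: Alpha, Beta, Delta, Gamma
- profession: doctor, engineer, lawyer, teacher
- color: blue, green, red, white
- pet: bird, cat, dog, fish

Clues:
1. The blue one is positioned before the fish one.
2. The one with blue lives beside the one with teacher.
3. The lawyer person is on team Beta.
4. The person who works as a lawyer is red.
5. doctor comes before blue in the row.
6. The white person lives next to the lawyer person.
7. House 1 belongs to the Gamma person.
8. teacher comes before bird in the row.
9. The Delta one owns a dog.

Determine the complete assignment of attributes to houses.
Solution:

House | Team | Profession | Color | Pet
---------------------------------------
  1   | Gamma | doctor | green | cat
  2   | Delta | engineer | blue | dog
  3   | Alpha | teacher | white | fish
  4   | Beta | lawyer | red | bird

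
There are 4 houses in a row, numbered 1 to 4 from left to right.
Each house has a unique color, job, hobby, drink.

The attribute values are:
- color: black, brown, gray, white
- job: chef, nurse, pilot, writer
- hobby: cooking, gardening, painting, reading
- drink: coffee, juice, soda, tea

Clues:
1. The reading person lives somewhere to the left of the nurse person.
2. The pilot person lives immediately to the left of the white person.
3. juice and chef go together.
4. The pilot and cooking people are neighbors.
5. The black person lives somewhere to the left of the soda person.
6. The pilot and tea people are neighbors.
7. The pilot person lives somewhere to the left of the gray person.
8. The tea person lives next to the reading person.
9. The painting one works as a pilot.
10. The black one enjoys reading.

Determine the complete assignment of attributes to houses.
Solution:

House | Color | Job | Hobby | Drink
-----------------------------------
  1   | brown | pilot | painting | coffee
  2   | white | writer | cooking | tea
  3   | black | chef | reading | juice
  4   | gray | nurse | gardening | soda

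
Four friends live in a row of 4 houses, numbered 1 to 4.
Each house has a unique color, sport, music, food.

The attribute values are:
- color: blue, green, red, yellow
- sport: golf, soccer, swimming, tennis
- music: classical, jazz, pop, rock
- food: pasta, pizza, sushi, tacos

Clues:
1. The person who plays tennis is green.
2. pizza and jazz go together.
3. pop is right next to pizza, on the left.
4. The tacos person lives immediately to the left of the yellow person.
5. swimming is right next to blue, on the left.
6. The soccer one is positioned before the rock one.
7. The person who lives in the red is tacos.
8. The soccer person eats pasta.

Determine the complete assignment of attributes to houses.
Solution:

House | Color | Sport | Music | Food
------------------------------------
  1   | red | golf | pop | tacos
  2   | yellow | swimming | jazz | pizza
  3   | blue | soccer | classical | pasta
  4   | green | tennis | rock | sushi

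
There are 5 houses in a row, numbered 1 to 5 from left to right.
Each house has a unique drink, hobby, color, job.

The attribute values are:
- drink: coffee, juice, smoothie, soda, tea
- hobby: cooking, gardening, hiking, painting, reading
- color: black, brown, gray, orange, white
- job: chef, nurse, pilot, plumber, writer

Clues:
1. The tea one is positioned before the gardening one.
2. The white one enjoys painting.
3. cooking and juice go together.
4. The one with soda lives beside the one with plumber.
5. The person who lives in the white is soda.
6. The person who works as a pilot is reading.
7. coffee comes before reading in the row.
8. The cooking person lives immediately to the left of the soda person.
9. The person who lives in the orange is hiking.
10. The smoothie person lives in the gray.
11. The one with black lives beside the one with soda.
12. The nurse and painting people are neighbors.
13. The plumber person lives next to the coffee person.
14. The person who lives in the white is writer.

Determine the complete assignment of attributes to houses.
Solution:

House | Drink | Hobby | Color | Job
-----------------------------------
  1   | juice | cooking | black | nurse
  2   | soda | painting | white | writer
  3   | tea | hiking | orange | plumber
  4   | coffee | gardening | brown | chef
  5   | smoothie | reading | gray | pilot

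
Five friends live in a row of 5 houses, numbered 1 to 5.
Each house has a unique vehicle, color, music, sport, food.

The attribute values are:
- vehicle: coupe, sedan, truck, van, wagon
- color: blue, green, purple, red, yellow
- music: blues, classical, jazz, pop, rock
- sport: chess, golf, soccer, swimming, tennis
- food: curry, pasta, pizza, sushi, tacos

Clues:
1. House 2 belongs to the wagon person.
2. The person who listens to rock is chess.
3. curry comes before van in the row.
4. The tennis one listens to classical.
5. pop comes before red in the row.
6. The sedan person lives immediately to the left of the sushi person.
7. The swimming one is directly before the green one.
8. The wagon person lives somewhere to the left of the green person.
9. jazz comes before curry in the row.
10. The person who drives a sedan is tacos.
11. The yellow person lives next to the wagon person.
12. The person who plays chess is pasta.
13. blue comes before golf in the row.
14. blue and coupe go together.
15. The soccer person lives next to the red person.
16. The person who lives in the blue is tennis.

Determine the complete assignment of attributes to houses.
Solution:

House | Vehicle | Color | Music | Sport | Food
----------------------------------------------
  1   | sedan | yellow | pop | soccer | tacos
  2   | wagon | red | jazz | swimming | sushi
  3   | truck | green | rock | chess | pasta
  4   | coupe | blue | classical | tennis | curry
  5   | van | purple | blues | golf | pizza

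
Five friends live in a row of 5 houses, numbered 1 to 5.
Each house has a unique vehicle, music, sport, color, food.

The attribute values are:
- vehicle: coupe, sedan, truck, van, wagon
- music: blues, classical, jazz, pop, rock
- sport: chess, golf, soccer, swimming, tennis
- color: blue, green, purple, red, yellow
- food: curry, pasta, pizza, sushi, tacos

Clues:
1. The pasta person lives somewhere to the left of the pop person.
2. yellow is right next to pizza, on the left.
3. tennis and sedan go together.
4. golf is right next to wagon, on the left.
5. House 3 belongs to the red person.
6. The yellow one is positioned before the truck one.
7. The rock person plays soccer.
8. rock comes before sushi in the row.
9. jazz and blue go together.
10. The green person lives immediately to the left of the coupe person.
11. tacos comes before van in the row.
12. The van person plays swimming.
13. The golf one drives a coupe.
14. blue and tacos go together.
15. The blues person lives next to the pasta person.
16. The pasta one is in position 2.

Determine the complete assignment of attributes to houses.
Solution:

House | Vehicle | Music | Sport | Color | Food
----------------------------------------------
  1   | sedan | blues | tennis | green | curry
  2   | coupe | classical | golf | yellow | pasta
  3   | wagon | rock | soccer | red | pizza
  4   | truck | jazz | chess | blue | tacos
  5   | van | pop | swimming | purple | sushi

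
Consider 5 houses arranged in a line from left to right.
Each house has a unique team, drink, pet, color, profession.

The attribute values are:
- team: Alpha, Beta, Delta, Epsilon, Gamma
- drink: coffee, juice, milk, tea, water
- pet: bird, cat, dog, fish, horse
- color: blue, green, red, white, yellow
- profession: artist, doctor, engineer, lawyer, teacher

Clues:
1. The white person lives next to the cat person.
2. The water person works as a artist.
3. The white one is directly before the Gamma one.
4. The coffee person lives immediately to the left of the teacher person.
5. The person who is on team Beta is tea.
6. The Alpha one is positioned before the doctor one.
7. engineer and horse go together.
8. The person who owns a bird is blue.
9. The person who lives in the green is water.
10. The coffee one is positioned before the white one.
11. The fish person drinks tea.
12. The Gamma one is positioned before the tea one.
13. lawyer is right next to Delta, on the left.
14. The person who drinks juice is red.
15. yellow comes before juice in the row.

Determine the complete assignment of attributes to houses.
Solution:

House | Team | Drink | Pet | Color | Profession
-----------------------------------------------
  1   | Alpha | coffee | bird | blue | lawyer
  2   | Delta | milk | dog | white | teacher
  3   | Gamma | water | cat | green | artist
  4   | Beta | tea | fish | yellow | doctor
  5   | Epsilon | juice | horse | red | engineer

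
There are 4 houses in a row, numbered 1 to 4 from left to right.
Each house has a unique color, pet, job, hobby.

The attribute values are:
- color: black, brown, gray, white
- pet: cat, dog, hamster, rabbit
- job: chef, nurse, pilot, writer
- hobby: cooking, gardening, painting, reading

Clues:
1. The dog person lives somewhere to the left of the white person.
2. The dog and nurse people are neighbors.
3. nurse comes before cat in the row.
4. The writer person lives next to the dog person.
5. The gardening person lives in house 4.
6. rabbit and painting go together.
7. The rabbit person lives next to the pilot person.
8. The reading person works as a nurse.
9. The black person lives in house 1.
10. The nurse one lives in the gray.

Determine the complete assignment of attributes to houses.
Solution:

House | Color | Pet | Job | Hobby
---------------------------------
  1   | black | rabbit | writer | painting
  2   | brown | dog | pilot | cooking
  3   | gray | hamster | nurse | reading
  4   | white | cat | chef | gardening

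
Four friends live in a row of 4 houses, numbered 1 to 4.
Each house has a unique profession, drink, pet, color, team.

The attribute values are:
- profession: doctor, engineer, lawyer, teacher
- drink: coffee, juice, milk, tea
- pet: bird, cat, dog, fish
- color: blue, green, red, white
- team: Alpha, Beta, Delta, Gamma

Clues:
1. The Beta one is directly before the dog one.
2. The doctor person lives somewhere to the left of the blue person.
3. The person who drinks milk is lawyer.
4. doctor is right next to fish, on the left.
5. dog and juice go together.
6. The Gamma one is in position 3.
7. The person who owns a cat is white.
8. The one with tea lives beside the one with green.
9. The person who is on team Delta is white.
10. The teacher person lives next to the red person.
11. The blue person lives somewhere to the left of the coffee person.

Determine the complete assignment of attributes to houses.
Solution:

House | Profession | Drink | Pet | Color | Team
-----------------------------------------------
  1   | doctor | tea | cat | white | Delta
  2   | lawyer | milk | fish | green | Beta
  3   | teacher | juice | dog | blue | Gamma
  4   | engineer | coffee | bird | red | Alpha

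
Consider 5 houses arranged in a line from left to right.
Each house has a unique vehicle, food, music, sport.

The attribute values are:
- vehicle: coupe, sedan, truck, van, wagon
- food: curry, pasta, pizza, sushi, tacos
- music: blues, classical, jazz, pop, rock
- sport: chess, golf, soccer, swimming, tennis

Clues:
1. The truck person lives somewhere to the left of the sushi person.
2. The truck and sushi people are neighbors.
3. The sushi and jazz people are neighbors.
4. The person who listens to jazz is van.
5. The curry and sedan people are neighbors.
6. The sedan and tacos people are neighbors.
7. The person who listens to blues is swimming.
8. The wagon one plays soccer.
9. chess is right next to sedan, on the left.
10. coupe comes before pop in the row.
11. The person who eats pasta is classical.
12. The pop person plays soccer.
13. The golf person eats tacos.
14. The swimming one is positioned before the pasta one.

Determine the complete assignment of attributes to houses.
Solution:

House | Vehicle | Food | Music | Sport
--------------------------------------
  1   | truck | curry | rock | chess
  2   | sedan | sushi | blues | swimming
  3   | van | tacos | jazz | golf
  4   | coupe | pasta | classical | tennis
  5   | wagon | pizza | pop | soccer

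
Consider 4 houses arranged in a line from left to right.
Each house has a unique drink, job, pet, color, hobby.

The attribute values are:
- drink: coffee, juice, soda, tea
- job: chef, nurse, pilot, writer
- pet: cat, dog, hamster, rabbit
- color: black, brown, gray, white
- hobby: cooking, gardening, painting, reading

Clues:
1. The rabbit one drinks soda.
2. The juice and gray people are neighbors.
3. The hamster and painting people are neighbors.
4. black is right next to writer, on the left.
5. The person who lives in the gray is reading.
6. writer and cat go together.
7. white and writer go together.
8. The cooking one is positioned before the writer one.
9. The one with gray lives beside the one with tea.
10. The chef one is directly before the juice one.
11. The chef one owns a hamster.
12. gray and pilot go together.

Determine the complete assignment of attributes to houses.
Solution:

House | Drink | Job | Pet | Color | Hobby
-----------------------------------------
  1   | coffee | chef | hamster | black | cooking
  2   | juice | writer | cat | white | painting
  3   | soda | pilot | rabbit | gray | reading
  4   | tea | nurse | dog | brown | gardening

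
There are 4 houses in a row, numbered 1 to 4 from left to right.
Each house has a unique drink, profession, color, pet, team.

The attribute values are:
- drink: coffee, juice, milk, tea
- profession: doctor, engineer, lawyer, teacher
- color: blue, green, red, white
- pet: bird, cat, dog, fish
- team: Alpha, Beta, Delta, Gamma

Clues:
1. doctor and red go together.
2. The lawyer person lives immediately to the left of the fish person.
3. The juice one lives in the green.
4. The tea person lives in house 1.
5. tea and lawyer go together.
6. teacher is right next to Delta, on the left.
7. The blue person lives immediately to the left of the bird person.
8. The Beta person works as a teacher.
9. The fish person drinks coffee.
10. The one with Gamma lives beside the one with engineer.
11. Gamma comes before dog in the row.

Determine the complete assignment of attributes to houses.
Solution:

House | Drink | Profession | Color | Pet | Team
-----------------------------------------------
  1   | tea | lawyer | white | cat | Gamma
  2   | coffee | engineer | blue | fish | Alpha
  3   | juice | teacher | green | bird | Beta
  4   | milk | doctor | red | dog | Delta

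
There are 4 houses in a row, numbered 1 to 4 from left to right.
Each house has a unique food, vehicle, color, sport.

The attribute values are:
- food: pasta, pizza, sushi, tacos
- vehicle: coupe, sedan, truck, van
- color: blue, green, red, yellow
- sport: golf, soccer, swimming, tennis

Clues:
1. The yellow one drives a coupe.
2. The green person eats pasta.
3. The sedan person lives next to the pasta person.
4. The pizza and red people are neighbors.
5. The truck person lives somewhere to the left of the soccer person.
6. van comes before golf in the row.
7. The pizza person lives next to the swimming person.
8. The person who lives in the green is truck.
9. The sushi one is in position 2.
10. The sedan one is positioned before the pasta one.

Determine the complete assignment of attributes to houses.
Solution:

House | Food | Vehicle | Color | Sport
--------------------------------------
  1   | pizza | van | blue | tennis
  2   | sushi | sedan | red | swimming
  3   | pasta | truck | green | golf
  4   | tacos | coupe | yellow | soccer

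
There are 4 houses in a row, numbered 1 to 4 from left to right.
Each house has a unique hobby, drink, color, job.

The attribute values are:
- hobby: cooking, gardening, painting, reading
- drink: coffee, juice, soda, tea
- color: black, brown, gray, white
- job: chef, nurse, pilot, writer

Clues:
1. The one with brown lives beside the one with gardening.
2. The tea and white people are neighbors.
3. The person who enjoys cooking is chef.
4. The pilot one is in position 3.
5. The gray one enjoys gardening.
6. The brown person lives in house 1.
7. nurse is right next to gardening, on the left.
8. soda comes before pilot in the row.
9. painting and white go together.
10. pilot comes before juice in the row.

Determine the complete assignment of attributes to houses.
Solution:

House | Hobby | Drink | Color | Job
-----------------------------------
  1   | reading | soda | brown | nurse
  2   | gardening | tea | gray | writer
  3   | painting | coffee | white | pilot
  4   | cooking | juice | black | chef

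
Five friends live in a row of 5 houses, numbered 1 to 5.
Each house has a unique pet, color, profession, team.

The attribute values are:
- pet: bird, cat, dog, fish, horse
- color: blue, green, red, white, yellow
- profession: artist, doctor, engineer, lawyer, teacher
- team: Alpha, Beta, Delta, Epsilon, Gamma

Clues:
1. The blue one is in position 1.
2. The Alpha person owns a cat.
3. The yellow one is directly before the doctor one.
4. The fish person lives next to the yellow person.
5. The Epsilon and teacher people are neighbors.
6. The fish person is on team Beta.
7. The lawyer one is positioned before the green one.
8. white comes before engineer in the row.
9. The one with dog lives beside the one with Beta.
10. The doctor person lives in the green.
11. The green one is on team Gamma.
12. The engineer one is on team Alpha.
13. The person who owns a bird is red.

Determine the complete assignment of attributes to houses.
Solution:

House | Pet | Color | Profession | Team
---------------------------------------
  1   | dog | blue | lawyer | Epsilon
  2   | fish | white | teacher | Beta
  3   | cat | yellow | engineer | Alpha
  4   | horse | green | doctor | Gamma
  5   | bird | red | artist | Delta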